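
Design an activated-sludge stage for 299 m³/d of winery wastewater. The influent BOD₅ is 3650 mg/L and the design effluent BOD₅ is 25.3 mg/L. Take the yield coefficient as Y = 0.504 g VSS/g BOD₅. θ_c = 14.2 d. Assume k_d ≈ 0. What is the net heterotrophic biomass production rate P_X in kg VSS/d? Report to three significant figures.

No decay correction is needed, so Y_obs = Y = 0.504.
ΔS = 3650 − 25.3 = 3625 mg/L, so the substrate removal rate is 299 × 3625/1000 = 1084 kg BOD₅/d.
P_X = Y_obs · Q(S₀ − S) = 0.5040 × 1084 = 546.2 kg VSS/d.

P_X ≈ 546 kg VSS/d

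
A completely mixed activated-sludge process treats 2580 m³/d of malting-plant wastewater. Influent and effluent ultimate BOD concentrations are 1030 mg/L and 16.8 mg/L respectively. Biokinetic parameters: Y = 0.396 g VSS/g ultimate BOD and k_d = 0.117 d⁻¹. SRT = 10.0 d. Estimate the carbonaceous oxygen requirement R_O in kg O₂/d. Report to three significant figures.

The observed yield is Y_obs = Y/(1 + k_d·θ_c) = 0.396 / (1 + 0.117 × 10.0) = 0.396 / 2.170 = 0.1825 g VSS per g ultimate BOD removed.
Mass of ultimate BOD removed per day: Q(S₀ − S) = 2580 × 1013 g/m³ = 2614 kg/d.
Net sludge production P_X = 0.1825 × 2614 = 477.0 kg VSS/d.
R_O = Q·(S₀ − S) − 1.42·P_X = 2614 − 1.42 × 477.0 = 1937 kg O₂/d.

R_O ≈ 1940 kg O₂/d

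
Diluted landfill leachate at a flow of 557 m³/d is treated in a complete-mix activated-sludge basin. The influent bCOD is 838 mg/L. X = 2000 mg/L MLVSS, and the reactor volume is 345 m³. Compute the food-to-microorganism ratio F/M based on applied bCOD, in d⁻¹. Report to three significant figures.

F/M ≈ 0.676 d⁻¹

F/M = Q·S₀ / (V·X) = 557 × 838 / (345.0 × 2000) = 0.6765 g bCOD·(g VSS·d)⁻¹.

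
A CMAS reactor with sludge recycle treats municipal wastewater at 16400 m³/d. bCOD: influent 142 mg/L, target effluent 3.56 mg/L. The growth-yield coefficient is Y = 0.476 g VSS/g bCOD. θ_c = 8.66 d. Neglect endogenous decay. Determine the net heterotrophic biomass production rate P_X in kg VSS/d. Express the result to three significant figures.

No decay correction is needed, so Y_obs = Y = 0.476.
Q·(S₀ − S) = 16400 × (142 − 3.56) × 10⁻³ = 2270 kg/d removed.
P_X = Y_obs · Q(S₀ − S) = 0.4760 × 2270 = 1081 kg VSS/d.

P_X ≈ 1080 kg VSS/d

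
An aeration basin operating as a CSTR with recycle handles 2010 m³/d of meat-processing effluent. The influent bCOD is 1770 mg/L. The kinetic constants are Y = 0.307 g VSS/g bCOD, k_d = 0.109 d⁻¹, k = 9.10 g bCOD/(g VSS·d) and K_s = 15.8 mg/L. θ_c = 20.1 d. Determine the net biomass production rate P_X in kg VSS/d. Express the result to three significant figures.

From the Monod/SRT balance for a CMAS, S = K_s·(1+k_d θ_c)/[θ_c·(Y k − k_d) − 1] = 15.8 × (1 + 0.109 × 20.1) / [20.1 × (0.307 × 9.10 − 0.109) − 1] = 50.42 / 52.96 = 0.9519 mg/L.
The observed yield is Y_obs = Y/(1 + k_d·θ_c) = 0.307 / (1 + 0.109 × 20.1) = 0.307 / 3.191 = 0.09621 g VSS per g bCOD removed.
ΔS = 1770 − 0.952 = 1769 mg/L, so the substrate removal rate is 2010 × 1769/1000 = 3556 kg bCOD/d.
P_X = Y_obs · Q(S₀ − S) = 0.09621 × 3556 = 342.1 kg VSS/d.

P_X ≈ 342 kg VSS/d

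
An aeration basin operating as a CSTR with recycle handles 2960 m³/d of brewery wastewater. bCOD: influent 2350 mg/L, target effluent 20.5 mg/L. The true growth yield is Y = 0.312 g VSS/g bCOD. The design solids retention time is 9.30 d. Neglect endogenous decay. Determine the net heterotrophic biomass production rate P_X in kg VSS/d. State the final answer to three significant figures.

Since k_d ≈ 0, Y_obs = Y = 0.312 g VSS/g bCOD.
ΔS = 2350 − 20.5 = 2330 mg/L, so the substrate removal rate is 2960 × 2330/1000 = 6895 kg bCOD/d.
P_X = Y_obs · Q(S₀ − S) = 0.3120 × 6895 = 2151 kg VSS/d.

P_X ≈ 2150 kg VSS/d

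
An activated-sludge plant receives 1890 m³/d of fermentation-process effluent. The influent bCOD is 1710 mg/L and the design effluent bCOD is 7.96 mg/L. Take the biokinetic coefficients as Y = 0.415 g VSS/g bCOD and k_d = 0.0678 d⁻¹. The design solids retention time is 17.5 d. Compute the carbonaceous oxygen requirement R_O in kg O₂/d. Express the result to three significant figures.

Observed yield with endogenous decay: Y_obs = Y / (1 + k_d·θ_c) = 0.415 / (1 + 0.0678 × 17.5) = 0.415 / 2.186 = 0.1898 g VSS/g bCOD.
Q·(S₀ − S) = 1890 × (1710 − 7.96) × 10⁻³ = 3217 kg/d removed.
P_X = Y_obs·Q·(S₀ − S) = 0.1898 × 3217 = 610.6 kg VSS/d.
Carbonaceous O₂ demand = substrate oxidised − cell-mass equivalent = 3217 − 1.42 × 610.6 = 2350 kg O₂/d.

R_O ≈ 2350 kg O₂/d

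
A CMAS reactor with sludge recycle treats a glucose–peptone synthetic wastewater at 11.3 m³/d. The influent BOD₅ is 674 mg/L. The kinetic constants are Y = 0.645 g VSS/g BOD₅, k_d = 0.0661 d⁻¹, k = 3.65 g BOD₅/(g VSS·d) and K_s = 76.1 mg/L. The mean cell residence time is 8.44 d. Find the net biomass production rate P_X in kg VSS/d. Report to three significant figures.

P_X ≈ 3.12 kg VSS/d

Effluent substrate depends only on kinetics and SRT: S = K_s(1 + k_d θ_c) / [θ_c(Yk − k_d) − 1] = 76.1 × (1 + 0.0661 × 8.44) / [8.44 × (0.645 × 3.65 − 0.0661) − 1] = 118.6 / 18.31 = 6.474 mg/L.
Y_obs = Y / (1 + k_d θ_c) = 0.645 / (1 + 0.0661 × 8.44) = 0.645 / 1.558 = 0.4140.
Substrate removed = Q·(S₀ − S) = 11.3 m³/d × (674 − 6.47) g/m³ = 7.54×10^3 g/d = 7.543 kg/d.
Biomass produced: P_X = Y_obs·Q·ΔS = 0.4140 × 7.543 ≈ 3.123 kg VSS/d.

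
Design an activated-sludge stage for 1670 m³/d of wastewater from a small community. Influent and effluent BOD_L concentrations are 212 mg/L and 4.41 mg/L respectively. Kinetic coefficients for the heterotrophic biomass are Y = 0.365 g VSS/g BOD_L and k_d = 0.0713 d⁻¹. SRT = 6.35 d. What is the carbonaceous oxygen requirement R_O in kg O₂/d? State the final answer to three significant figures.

Observed yield with endogenous decay: Y_obs = Y / (1 + k_d·θ_c) = 0.365 / (1 + 0.0713 × 6.35) = 0.365 / 1.453 = 0.2512 g VSS/g BOD_L.
Substrate removed = Q·(S₀ − S) = 1670 m³/d × (212 − 4.41) g/m³ = 3.47×10^5 g/d = 346.7 kg/d.
P_X = Y_obs·Q·(S₀ − S) = 0.2512 × 346.7 = 87.10 kg VSS/d.
Carbonaceous O₂ demand = substrate oxidised − cell-mass equivalent = 346.7 − 1.42 × 87.10 = 223.0 kg O₂/d.

R_O ≈ 223 kg O₂/d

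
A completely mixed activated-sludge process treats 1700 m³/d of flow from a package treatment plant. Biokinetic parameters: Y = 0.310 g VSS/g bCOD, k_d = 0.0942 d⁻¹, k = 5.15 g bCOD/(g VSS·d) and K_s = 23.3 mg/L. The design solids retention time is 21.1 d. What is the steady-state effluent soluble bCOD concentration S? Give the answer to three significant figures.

S ≈ 2.27 mg/L

From the Monod/SRT balance for a CMAS, S = K_s·(1+k_d θ_c)/[θ_c·(Y k − k_d) − 1] = 23.3 × (1 + 0.0942 × 21.1) / [21.1 × (0.310 × 5.15 − 0.0942) − 1] = 69.61 / 30.70 = 2.268 mg/L.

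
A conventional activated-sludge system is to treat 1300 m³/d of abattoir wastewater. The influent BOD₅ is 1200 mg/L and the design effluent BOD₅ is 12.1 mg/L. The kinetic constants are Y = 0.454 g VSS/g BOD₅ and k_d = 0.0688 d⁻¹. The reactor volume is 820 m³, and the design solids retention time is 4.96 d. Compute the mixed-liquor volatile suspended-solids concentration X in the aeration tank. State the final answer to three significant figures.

Solving the biomass balance for X: X = Y Q (S₀−S) θ_c / [V (1+k_d θ_c)] = 0.454 × 1300 × (1200 − 12.1) × 4.96 / [820 × (1 + 0.0688 × 4.96)] = 3162 mg/L.

X ≈ 3160 mg/L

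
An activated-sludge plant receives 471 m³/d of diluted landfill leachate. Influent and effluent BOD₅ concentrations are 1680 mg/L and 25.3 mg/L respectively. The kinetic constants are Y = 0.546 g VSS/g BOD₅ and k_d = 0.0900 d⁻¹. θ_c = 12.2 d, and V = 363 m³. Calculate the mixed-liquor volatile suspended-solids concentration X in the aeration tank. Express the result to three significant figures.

X ≈ 6820 mg/L

From V·X·(1 + k_d·θ_c) = Y·Q·(S₀ − S)·θ_c: X = 0.546 × 471 × (1680 − 25.3) × 12.2 / [363 × (1 + 0.0900 × 12.2)] = 6817 mg/L.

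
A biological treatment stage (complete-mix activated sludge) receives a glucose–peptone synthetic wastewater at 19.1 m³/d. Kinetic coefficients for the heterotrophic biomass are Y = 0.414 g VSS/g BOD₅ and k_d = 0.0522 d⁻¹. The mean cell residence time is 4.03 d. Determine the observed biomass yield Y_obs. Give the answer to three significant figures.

Correct the yield for decay: Y_obs = Y/(1 + k_d θ_c) = 0.414 / (1 + 0.0522 × 4.03) = 0.414 / 1.210 = 0.3420.

Y_obs ≈ 0.342 g VSS/g BOD₅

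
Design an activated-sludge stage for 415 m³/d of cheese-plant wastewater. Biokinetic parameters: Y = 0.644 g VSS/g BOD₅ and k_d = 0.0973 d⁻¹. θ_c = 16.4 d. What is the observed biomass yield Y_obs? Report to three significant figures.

Correct the yield for decay: Y_obs = Y/(1 + k_d θ_c) = 0.644 / (1 + 0.0973 × 16.4) = 0.644 / 2.596 = 0.2481.

Y_obs ≈ 0.248 g VSS/g BOD₅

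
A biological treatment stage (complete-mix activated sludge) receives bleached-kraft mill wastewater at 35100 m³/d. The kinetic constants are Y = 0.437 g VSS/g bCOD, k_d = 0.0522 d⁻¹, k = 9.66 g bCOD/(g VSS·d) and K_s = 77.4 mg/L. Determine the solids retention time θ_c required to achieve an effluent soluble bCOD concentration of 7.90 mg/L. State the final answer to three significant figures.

Specific growth rate at S = 7.90 mg/L: μ = YkS/(K_s+S) = 0.437·9.66·7.90/(77.4+7.90) = 0.3910 d⁻¹.
θ_c = 1/(μ − k_d) = 1/(0.3910 − 0.0522) = 1/0.3388 = 2.952 d.

θ_c ≈ 2.95 d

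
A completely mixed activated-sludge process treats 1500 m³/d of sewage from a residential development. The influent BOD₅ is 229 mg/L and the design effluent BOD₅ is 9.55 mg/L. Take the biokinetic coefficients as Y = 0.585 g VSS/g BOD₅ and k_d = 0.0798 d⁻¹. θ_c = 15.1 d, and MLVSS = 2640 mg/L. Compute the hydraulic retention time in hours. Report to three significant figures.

τ ≈ 7.99 h

Steady-state biomass mass balance: V·X·(1 + k_d·θ_c) = Y·Q·(S₀ − S)·θ_c, so V = 0.585 × 1500 × (229 − 9.55) × 15.1 / [2640 × (1 + 0.0798 × 15.1)] = 2.91×10^6 / 5821 = 499.5 m³.
τ = V/Q = 499.5/1500 = 0.3330 d, or 7.992 h.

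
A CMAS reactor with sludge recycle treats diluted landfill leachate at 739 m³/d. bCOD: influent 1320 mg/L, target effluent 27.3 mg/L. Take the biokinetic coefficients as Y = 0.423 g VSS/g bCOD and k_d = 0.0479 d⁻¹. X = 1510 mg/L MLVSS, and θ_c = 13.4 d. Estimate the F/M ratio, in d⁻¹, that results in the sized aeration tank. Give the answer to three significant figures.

From the SRT design equation V = Y Q (S₀−S) θ_c / [X (1 + k_d θ_c)] = 0.423 × 739 × (1320 − 27.3) × 13.4 / [1510 × (1 + 0.0479 × 13.4)] = 5.41×10^6 / 2479 = 2184 m³.
F/M = applied load / biomass = Q·S₀/(V·X) = 739 × 1320 / (2184 × 1510) = 0.2958 d⁻¹.

F/M ≈ 0.296 d⁻¹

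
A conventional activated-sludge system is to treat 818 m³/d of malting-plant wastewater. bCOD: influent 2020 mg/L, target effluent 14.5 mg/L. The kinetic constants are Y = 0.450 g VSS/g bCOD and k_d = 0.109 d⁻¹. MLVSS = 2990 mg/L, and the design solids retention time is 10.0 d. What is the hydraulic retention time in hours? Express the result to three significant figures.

τ ≈ 34.7 h

Rearranging the biomass balance for a CMAS with decay, V = Y·Q·ΔS·θ_c / [X·(1+k_d θ_c)] = 0.450 × 818 × (2020 − 14.5) × 10.0 / [2990 × (1 + 0.109 × 10.0)] = 7.38×10^6 / 6249 = 1181 m³.
HRT = V/Q = 1181 m³ / 818 m³·d⁻¹ = 1.444 d × 24 = 34.66 h.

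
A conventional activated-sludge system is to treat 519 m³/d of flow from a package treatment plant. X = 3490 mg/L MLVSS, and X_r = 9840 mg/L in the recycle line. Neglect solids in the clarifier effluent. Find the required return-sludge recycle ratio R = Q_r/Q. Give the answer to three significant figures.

R ≈ 0.550

Mass balance around the secondary clarifier (neglecting effluent solids): R = X / (X_r − X) = 3490 / (9840 − 3490) = 0.5496.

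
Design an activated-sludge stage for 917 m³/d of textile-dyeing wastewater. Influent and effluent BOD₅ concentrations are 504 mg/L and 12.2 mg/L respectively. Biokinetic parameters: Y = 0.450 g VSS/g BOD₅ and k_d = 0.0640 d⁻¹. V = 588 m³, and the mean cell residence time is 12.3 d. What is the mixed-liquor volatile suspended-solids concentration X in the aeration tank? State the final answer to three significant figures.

X = Y·Q·ΔS·θ_c / [V·(1 + k_d θ_c)] = 0.450 × 917 × (504 − 12.2) × 12.3 / [588 × (1 + 0.0640 × 12.3)] = 2375 mg/L.

X ≈ 2380 mg/L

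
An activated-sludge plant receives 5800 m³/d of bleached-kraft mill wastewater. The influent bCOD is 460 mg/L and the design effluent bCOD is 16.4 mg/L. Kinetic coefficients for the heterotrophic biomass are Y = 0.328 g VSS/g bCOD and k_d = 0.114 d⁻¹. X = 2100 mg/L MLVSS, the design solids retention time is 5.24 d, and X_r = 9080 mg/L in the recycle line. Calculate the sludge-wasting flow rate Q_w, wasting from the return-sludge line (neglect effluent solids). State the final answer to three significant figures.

Rearranging the biomass balance for a CMAS with decay, V = Y·Q·ΔS·θ_c / [X·(1+k_d θ_c)] = 0.328 × 5800 × (460 − 16.4) × 5.24 / [2100 × (1 + 0.114 × 5.24)] = 4.42×10^6 / 3354 = 1318 m³.
Wasting from the return line (neglecting effluent solids): Q_w = V·X / (θ_c·X_r) = 1318 × 2100 / (5.24 × 9080) = 58.18 m³/d.

Q_w ≈ 58.2 m³/d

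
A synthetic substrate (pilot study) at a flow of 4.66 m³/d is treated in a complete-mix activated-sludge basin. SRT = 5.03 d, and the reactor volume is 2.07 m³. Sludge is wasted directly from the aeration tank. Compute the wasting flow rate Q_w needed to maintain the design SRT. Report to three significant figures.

With mixed-liquor wasting, θ_c = V/Q_w, so Q_w = V/θ_c = 2.070/5.03 = 0.4115 m³/d.

Q_w ≈ 0.412 m³/d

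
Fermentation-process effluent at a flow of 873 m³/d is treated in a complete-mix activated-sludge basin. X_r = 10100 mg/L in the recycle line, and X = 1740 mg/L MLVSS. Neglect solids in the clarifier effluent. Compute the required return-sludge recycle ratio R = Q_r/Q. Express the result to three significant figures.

R ≈ 0.208

Mass balance around the secondary clarifier (neglecting effluent solids): R = X / (X_r − X) = 1740 / (10100 − 1740) = 0.2081.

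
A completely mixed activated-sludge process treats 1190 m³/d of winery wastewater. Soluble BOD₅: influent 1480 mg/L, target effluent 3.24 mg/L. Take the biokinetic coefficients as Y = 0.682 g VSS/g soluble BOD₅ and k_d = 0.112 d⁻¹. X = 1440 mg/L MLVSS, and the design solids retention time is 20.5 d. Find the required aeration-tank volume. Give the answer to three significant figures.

From the SRT design equation V = Y Q (S₀−S) θ_c / [X (1 + k_d θ_c)] = 0.682 × 1190 × (1480 − 3.24) × 20.5 / [1440 × (1 + 0.112 × 20.5)] = 2.46×10^7 / 4746 = 5177 m³.

V ≈ 5180 m³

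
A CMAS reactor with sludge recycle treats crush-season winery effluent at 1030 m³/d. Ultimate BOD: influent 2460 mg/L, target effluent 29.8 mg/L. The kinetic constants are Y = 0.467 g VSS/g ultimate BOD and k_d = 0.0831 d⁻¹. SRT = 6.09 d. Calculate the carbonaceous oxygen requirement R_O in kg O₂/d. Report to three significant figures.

Observed yield with endogenous decay: Y_obs = Y / (1 + k_d·θ_c) = 0.467 / (1 + 0.0831 × 6.09) = 0.467 / 1.506 = 0.3101 g VSS/g ultimate BOD.
Q·(S₀ − S) = 1030 × (2460 − 29.8) × 10⁻³ = 2503 kg/d removed.
Net sludge production P_X = 0.3101 × 2503 = 776.2 kg VSS/d.
R_O = Q·(S₀ − S) − 1.42·P_X = 2503 − 1.42 × 776.2 = 1401 kg O₂/d.

R_O ≈ 1400 kg O₂/d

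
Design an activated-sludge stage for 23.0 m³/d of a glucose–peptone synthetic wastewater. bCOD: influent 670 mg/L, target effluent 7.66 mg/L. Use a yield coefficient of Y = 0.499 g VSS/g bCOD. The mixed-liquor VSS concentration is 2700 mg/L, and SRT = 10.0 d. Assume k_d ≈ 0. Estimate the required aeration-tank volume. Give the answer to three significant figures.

With k_d = 0 the design equation reduces to V = Y Q (S₀−S) θ_c / X = 0.499 × 23.0 × (670 − 7.66) × 10.0 / 2700 = 28.15 m³.

V ≈ 28.2 m³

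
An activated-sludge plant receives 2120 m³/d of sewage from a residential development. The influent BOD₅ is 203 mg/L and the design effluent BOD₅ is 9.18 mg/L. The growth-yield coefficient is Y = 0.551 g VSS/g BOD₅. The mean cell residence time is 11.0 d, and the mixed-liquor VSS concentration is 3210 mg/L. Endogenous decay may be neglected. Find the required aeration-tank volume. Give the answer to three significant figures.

Biomass mass balance (decay neglected): V·X = Y·Q·(S₀ − S)·θ_c, so V = 0.551 × 2120 × (203 − 9.18) × 11.0 / 3210 = 775.8 m³.

V ≈ 776 m³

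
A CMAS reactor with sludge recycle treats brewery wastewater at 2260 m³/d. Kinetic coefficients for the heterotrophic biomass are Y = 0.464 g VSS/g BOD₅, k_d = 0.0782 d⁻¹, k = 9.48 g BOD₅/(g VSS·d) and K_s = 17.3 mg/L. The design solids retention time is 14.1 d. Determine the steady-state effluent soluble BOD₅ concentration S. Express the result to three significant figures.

S ≈ 0.607 mg/L

For a completely mixed reactor with recycle the Lawrence–McCarty relation gives S = K_s·(1 + k_d·θ_c) / [θ_c·(Y·k − k_d) − 1] = 17.3 × (1 + 0.0782 × 14.1) / [14.1 × (0.464 × 9.48 − 0.0782) − 1] = 36.38 / 59.92 = 0.6071 mg/L.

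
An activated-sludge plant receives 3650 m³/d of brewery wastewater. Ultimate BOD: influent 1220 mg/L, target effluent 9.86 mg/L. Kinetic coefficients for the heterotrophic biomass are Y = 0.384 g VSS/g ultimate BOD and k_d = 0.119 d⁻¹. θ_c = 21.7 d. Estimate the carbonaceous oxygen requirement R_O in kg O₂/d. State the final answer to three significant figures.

R_O ≈ 3740 kg O₂/d

Observed yield with endogenous decay: Y_obs = Y / (1 + k_d·θ_c) = 0.384 / (1 + 0.119 × 21.7) = 0.384 / 3.582 = 0.1072 g VSS/g ultimate BOD.
Substrate removed = Q·(S₀ − S) = 3650 m³/d × (1220 − 9.86) g/m³ = 4.42×10^6 g/d = 4417 kg/d.
P_X = Y_obs·Q·(S₀ − S) = 0.1072 × 4417 = 473.5 kg VSS/d.
R_O = Q·ΔS − 1.42 P_X = 4417 − 672.3 = 3745 kg O₂/d.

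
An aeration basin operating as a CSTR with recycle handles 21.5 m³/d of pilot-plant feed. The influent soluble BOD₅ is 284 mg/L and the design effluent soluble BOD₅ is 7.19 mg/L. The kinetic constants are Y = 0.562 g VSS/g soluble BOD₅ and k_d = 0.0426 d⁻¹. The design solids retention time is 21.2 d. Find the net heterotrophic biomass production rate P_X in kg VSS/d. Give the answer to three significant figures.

Observed yield with endogenous decay: Y_obs = Y / (1 + k_d·θ_c) = 0.562 / (1 + 0.0426 × 21.2) = 0.562 / 1.903 = 0.2953 g VSS/g soluble BOD₅.
Mass of soluble BOD₅ removed per day: Q(S₀ − S) = 21.5 × 276.8 g/m³ = 5.951 kg/d.
So the net sludge growth is P_X = 0.2953 × 5.951 = 1.757 kg VSS/d.

P_X ≈ 1.76 kg VSS/d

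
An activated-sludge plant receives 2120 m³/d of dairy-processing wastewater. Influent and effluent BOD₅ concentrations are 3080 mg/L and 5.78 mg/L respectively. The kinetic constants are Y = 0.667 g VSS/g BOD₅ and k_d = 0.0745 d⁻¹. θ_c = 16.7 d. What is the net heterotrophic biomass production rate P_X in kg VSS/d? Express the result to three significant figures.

The observed yield is Y_obs = Y/(1 + k_d·θ_c) = 0.667 / (1 + 0.0745 × 16.7) = 0.667 / 2.244 = 0.2972 g VSS per g BOD₅ removed.
Q·(S₀ − S) = 2120 × (3080 − 5.78) × 10⁻³ = 6517 kg/d removed.
Net biomass production P_X = Y_obs × Q·(S₀ − S) = 0.2972 × 6517 = 1937 kg VSS/d.

P_X ≈ 1940 kg VSS/d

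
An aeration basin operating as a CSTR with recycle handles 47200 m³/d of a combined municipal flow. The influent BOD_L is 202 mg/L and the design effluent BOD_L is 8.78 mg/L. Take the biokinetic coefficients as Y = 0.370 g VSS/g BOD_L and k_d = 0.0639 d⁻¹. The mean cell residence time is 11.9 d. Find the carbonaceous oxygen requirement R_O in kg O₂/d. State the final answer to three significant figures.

Observed yield with endogenous decay: Y_obs = Y / (1 + k_d·θ_c) = 0.370 / (1 + 0.0639 × 11.9) = 0.370 / 1.760 = 0.2102 g VSS/g BOD_L.
Q·(S₀ − S) = 47200 × (202 − 8.78) × 10⁻³ = 9120 kg/d removed.
P_X = Y_obs·Q·(S₀ − S) = 0.2102 × 9120 = 1917 kg VSS/d.
R_O = Q·(S₀ − S) − 1.42·P_X = 9120 − 1.42 × 1917 = 6398 kg O₂/d.

R_O ≈ 6400 kg O₂/d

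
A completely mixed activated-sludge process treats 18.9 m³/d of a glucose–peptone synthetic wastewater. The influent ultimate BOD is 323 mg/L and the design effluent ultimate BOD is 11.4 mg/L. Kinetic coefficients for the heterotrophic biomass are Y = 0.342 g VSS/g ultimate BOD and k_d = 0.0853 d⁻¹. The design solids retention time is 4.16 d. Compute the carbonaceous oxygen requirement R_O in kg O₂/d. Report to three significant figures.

R_O ≈ 3.78 kg O₂/d

Observed yield with endogenous decay: Y_obs = Y / (1 + k_d·θ_c) = 0.342 / (1 + 0.0853 × 4.16) = 0.342 / 1.355 = 0.2524 g VSS/g ultimate BOD.
Mass of ultimate BOD removed per day: Q(S₀ − S) = 18.9 × 311.6 g/m³ = 5.889 kg/d.
Net sludge production P_X = 0.2524 × 5.889 = 1.487 kg VSS/d.
R_O = Q·ΔS − 1.42 P_X = 5.889 − 2.111 = 3.778 kg O₂/d.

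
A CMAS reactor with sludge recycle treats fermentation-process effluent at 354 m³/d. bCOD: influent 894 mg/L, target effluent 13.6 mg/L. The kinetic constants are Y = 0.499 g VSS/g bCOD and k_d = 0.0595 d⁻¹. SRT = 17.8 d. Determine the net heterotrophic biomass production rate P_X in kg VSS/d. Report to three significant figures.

P_X ≈ 75.5 kg VSS/d

The observed yield is Y_obs = Y/(1 + k_d·θ_c) = 0.499 / (1 + 0.0595 × 17.8) = 0.499 / 2.059 = 0.2423 g VSS per g bCOD removed.
Substrate removed = Q·(S₀ − S) = 354 m³/d × (894 − 13.6) g/m³ = 3.12×10^5 g/d = 311.7 kg/d.
Net biomass production P_X = Y_obs × Q·(S₀ − S) = 0.2423 × 311.7 = 75.53 kg VSS/d.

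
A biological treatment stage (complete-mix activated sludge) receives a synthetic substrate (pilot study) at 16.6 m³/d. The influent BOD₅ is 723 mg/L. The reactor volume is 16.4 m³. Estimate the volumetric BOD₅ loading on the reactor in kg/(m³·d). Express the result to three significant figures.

L_v = Q S₀ / V = 16.6 × 723 × 10⁻³ / 16.40 = 0.7318 kg/(m³·d).

L_v ≈ 0.732 kg BOD₅/(m³·d)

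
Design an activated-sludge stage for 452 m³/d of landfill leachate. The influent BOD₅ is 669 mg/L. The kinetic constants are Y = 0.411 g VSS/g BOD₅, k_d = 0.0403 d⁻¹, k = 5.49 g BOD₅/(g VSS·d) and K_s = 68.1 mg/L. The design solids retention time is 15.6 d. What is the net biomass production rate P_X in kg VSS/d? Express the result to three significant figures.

P_X ≈ 75.9 kg VSS/d

For a completely mixed reactor with recycle the Lawrence–McCarty relation gives S = K_s·(1 + k_d·θ_c) / [θ_c·(Y·k − k_d) − 1] = 68.1 × (1 + 0.0403 × 15.6) / [15.6 × (0.411 × 5.49 − 0.0403) − 1] = 110.9 / 33.57 = 3.304 mg/L.
Correct the yield for decay: Y_obs = Y/(1 + k_d θ_c) = 0.411 / (1 + 0.0403 × 15.6) = 0.411 / 1.629 = 0.2524.
Mass of BOD₅ removed per day: Q(S₀ − S) = 452 × 665.7 g/m³ = 300.9 kg/d.
P_X = Y_obs · Q(S₀ − S) = 0.2524 × 300.9 = 75.93 kg VSS/d.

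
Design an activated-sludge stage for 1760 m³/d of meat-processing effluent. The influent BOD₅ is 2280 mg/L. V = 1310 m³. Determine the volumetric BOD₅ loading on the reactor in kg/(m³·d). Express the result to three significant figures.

L_v ≈ 3.06 kg BOD₅/(m³·d)

Applied BOD₅ load per unit volume = Q·S₀/V = (1760 × 2280/1000)/1310 = 3.063 kg BOD₅·m⁻³·d⁻¹.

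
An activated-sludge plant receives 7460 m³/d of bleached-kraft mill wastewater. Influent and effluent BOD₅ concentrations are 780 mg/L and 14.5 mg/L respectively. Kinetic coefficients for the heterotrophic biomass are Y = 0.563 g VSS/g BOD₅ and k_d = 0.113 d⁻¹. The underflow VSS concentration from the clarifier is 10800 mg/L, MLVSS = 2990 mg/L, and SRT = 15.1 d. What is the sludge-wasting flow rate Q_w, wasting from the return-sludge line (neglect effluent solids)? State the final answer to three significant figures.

Steady-state biomass mass balance: V·X·(1 + k_d·θ_c) = Y·Q·(S₀ − S)·θ_c, so V = 0.563 × 7460 × (780 − 14.5) × 15.1 / [2990 × (1 + 0.113 × 15.1)] = 4.85×10^7 / 8092 = 6000 m³.
Wasting from the return line (neglecting effluent solids): Q_w = V·X / (θ_c·X_r) = 6000 × 2990 / (15.1 × 10800) = 110.0 m³/d.

Q_w ≈ 110 m³/d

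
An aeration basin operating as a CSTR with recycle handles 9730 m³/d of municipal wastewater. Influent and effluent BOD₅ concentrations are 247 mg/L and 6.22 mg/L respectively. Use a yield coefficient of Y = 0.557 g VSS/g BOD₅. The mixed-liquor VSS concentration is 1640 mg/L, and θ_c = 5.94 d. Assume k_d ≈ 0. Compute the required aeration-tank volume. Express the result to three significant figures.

V ≈ 4730 m³

With k_d = 0 the design equation reduces to V = Y Q (S₀−S) θ_c / X = 0.557 × 9730 × (247 − 6.22) × 5.94 / 1640 = 4726 m³.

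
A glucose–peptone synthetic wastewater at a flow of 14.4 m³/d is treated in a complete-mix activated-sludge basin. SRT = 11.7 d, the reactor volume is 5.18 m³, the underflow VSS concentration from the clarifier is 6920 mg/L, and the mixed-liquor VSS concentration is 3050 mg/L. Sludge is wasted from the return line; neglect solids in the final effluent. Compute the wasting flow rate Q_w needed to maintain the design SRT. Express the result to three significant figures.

Q_w ≈ 0.195 m³/d

Wasting from the return line (neglecting effluent solids): Q_w = V·X / (θ_c·X_r) = 5.180 × 3050 / (11.7 × 6920) = 0.1951 m³/d.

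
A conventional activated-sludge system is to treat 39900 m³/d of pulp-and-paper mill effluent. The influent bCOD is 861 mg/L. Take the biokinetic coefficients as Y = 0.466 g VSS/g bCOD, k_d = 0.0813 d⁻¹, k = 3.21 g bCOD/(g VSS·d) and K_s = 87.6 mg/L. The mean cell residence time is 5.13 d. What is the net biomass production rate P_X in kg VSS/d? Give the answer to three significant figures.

P_X ≈ 11000 kg VSS/d

Effluent substrate depends only on kinetics and SRT: S = K_s(1 + k_d θ_c) / [θ_c(Yk − k_d) − 1] = 87.6 × (1 + 0.0813 × 5.13) / [5.13 × (0.466 × 3.21 − 0.0813) − 1] = 124.1 / 6.257 = 19.84 mg/L.
Y_obs = Y / (1 + k_d θ_c) = 0.466 / (1 + 0.0813 × 5.13) = 0.466 / 1.417 = 0.3288.
Mass of bCOD removed per day: Q(S₀ − S) = 39900 × 841.2 g/m³ = 33564 kg/d.
Biomass produced: P_X = Y_obs·Q·ΔS = 0.3288 × 33564 ≈ 11037 kg VSS/d.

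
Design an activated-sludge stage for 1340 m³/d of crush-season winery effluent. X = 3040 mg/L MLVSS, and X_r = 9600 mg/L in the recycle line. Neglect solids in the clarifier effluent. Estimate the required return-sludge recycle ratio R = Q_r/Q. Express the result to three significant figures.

Solids balance on the clarifier gives (1+R)X = R·X_r, so R = X/(X_r − X) = 3040 / (9600 − 3040) = 0.4634.

R ≈ 0.463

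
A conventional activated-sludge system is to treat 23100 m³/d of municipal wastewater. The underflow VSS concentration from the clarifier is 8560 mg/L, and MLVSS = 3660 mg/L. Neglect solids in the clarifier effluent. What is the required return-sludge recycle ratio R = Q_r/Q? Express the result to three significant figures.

Mass balance around the secondary clarifier (neglecting effluent solids): R = X / (X_r − X) = 3660 / (8560 − 3660) = 0.7469.

R ≈ 0.747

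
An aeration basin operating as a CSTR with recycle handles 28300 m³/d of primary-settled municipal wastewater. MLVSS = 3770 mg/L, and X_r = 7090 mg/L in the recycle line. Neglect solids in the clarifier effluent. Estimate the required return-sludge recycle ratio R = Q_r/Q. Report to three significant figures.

R ≈ 1.14

Solids balance on the clarifier gives (1+R)X = R·X_r, so R = X/(X_r − X) = 3770 / (7090 − 3770) = 1.136.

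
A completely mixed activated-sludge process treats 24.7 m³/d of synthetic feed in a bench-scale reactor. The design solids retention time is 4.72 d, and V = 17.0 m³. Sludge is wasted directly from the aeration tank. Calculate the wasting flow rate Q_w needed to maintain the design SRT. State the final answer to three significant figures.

Q_w ≈ 3.60 m³/d

For wasting at MLVSS concentration, Q_w = V/θ_c = 17.00/4.72 = 3.602 m³/d.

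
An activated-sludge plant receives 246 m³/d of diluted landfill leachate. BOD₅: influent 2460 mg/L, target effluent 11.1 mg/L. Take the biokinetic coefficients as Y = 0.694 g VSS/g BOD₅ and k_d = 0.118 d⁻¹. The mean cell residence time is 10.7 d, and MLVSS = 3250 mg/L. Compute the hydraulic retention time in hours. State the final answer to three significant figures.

τ ≈ 59.4 h

Rearranging the biomass balance for a CMAS with decay, V = Y·Q·ΔS·θ_c / [X·(1+k_d θ_c)] = 0.694 × 246 × (2460 − 11.1) × 10.7 / [3250 × (1 + 0.118 × 10.7)] = 4.47×10^6 / 7353 = 608.4 m³.
τ = V/Q = 608.4/246 = 2.473 d, or 59.35 h.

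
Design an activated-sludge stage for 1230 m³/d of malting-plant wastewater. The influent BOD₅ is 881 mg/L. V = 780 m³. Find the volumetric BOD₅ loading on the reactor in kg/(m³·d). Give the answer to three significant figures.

L_v ≈ 1.39 kg BOD₅/(m³·d)

Volumetric loading L_v = Q·S₀ / V = 1230 × 881 g/m³ / 780.0 m³ = 1389 g/(m³·d) = 1.389 kg BOD₅/(m³·d).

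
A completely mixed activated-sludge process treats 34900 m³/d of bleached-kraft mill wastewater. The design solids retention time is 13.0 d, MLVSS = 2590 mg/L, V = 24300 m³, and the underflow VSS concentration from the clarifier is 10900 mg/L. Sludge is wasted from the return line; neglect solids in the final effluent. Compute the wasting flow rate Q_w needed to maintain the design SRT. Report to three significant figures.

Wasting from the return line (neglecting effluent solids): Q_w = V·X / (θ_c·X_r) = 24300 × 2590 / (13.0 × 10900) = 444.2 m³/d.

Q_w ≈ 444 m³/d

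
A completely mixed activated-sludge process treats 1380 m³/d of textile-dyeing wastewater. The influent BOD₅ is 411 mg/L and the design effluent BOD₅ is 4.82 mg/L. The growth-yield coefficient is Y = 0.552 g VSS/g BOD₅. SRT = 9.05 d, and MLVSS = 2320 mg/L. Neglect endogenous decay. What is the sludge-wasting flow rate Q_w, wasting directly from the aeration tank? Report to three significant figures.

Q_w ≈ 133 m³/d

V·X = Y·Q·ΔS·θ_c gives V = 0.552 × 1380 × (411 − 4.82) × 9.05 / 2320 = 1207 m³.
For wasting at MLVSS concentration, Q_w = V/θ_c = 1207/9.05 = 133.4 m³/d.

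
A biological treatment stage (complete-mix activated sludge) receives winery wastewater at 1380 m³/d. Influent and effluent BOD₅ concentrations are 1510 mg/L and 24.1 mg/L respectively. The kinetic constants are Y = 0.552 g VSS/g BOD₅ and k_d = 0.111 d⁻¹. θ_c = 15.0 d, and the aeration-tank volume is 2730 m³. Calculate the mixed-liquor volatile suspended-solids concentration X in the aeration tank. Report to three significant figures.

X ≈ 2330 mg/L

From V·X·(1 + k_d·θ_c) = Y·Q·(S₀ − S)·θ_c: X = 0.552 × 1380 × (1510 − 24.1) × 15.0 / [2730 × (1 + 0.111 × 15.0)] = 2334 mg/L.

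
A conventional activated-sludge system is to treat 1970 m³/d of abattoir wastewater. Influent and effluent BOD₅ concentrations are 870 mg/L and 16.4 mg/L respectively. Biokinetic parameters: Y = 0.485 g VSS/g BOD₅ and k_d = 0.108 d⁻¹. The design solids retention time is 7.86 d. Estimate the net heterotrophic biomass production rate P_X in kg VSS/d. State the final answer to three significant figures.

P_X ≈ 441 kg VSS/d

Y_obs = Y / (1 + k_d θ_c) = 0.485 / (1 + 0.108 × 7.86) = 0.485 / 1.849 = 0.2623.
Mass of BOD₅ removed per day: Q(S₀ − S) = 1970 × 853.6 g/m³ = 1682 kg/d.
So the net sludge growth is P_X = 0.2623 × 1682 = 441.1 kg VSS/d.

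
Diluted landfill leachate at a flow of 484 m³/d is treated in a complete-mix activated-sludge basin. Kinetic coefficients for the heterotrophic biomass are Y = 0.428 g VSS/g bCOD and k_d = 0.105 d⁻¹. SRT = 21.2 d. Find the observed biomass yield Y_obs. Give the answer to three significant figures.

Observed yield with endogenous decay: Y_obs = Y / (1 + k_d·θ_c) = 0.428 / (1 + 0.105 × 21.2) = 0.428 / 3.226 = 0.1327 g VSS/g bCOD.

Y_obs ≈ 0.133 g VSS/g bCOD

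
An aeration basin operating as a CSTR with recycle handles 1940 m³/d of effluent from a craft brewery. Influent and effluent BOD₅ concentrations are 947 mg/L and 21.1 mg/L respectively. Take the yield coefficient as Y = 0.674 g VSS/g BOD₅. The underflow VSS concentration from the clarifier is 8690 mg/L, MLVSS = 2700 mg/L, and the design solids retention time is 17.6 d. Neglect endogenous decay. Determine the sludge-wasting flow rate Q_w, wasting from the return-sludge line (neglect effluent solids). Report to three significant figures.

Q_w ≈ 139 m³/d

Biomass mass balance (decay neglected): V·X = Y·Q·(S₀ − S)·θ_c, so V = 0.674 × 1940 × (947 − 21.1) × 17.6 / 2700 = 7892 m³.
Q_w = (V·X)/(θ_c X_r) = 7892 × 2700 / (17.6 × 8690) = 139.3 m³/d.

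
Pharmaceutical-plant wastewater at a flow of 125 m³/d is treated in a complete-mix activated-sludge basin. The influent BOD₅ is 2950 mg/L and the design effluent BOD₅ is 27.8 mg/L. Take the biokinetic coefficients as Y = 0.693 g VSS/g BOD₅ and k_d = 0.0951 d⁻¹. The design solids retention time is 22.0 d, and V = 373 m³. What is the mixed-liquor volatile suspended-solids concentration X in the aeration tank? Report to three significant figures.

Solving the biomass balance for X: X = Y Q (S₀−S) θ_c / [V (1+k_d θ_c)] = 0.693 × 125 × (2950 − 27.8) × 22.0 / [373 × (1 + 0.0951 × 22.0)] = 4828 mg/L.

X ≈ 4830 mg/L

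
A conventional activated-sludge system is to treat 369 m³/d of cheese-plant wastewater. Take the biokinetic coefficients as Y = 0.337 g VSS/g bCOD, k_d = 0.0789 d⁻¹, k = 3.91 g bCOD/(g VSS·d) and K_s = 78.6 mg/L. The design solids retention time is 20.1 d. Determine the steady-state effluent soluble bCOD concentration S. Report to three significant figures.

Effluent substrate depends only on kinetics and SRT: S = K_s(1 + k_d θ_c) / [θ_c(Yk − k_d) − 1] = 78.6 × (1 + 0.0789 × 20.1) / [20.1 × (0.337 × 3.91 − 0.0789) − 1] = 203.3 / 23.90 = 8.504 mg/L.

S ≈ 8.50 mg/L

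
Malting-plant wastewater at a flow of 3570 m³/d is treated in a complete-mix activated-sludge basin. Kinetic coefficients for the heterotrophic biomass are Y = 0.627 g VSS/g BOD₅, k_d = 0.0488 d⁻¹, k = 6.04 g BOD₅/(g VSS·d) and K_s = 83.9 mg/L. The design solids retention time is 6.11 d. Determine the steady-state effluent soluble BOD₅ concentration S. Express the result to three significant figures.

From the Monod/SRT balance for a CMAS, S = K_s·(1+k_d θ_c)/[θ_c·(Y k − k_d) − 1] = 83.9 × (1 + 0.0488 × 6.11) / [6.11 × (0.627 × 6.04 − 0.0488) − 1] = 108.9 / 21.84 = 4.987 mg/L.

S ≈ 4.99 mg/L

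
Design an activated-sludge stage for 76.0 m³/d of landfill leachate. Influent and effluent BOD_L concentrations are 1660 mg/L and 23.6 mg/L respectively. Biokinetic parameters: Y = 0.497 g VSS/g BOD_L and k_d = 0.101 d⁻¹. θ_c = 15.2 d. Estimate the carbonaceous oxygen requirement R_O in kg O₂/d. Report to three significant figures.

Observed yield with endogenous decay: Y_obs = Y / (1 + k_d·θ_c) = 0.497 / (1 + 0.101 × 15.2) = 0.497 / 2.535 = 0.1960 g VSS/g BOD_L.
Q·(S₀ − S) = 76.0 × (1660 − 23.6) × 10⁻³ = 124.4 kg/d removed.
Biomass synthesised: P_X = Y_obs × 124.4 = 24.38 kg VSS/d.
R_O = Q·ΔS − 1.42 P_X = 124.4 − 34.62 = 89.75 kg O₂/d.

R_O ≈ 89.7 kg O₂/d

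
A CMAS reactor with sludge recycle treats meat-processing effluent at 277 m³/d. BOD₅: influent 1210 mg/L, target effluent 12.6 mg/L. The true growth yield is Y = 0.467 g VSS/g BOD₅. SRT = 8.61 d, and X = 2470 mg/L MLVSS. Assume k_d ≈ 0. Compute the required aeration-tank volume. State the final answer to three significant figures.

Biomass mass balance (decay neglected): V·X = Y·Q·(S₀ − S)·θ_c, so V = 0.467 × 277 × (1210 − 12.6) × 8.61 / 2470 = 539.9 m³.

V ≈ 540 m³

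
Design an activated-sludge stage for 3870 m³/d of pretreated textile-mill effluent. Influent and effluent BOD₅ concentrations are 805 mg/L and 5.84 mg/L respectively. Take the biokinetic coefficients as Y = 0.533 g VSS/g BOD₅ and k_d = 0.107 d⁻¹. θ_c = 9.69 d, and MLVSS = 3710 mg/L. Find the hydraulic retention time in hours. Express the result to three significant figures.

Rearranging the biomass balance for a CMAS with decay, V = Y·Q·ΔS·θ_c / [X·(1+k_d θ_c)] = 0.533 × 3870 × (805 − 5.84) × 9.69 / [3710 × (1 + 0.107 × 9.69)] = 1.6×10^7 / 7557 = 2114 m³.
Hydraulic retention time τ = V/Q = 2114 / 3870 = 0.5462 d = 13.11 h.

τ ≈ 13.1 h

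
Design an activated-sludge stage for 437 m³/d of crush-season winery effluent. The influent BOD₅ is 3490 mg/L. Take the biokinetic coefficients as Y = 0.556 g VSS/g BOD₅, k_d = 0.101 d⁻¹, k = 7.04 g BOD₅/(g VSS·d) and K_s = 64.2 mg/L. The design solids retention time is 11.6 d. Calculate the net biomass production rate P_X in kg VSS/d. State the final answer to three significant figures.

From the Monod/SRT balance for a CMAS, S = K_s·(1+k_d θ_c)/[θ_c·(Y k − k_d) − 1] = 64.2 × (1 + 0.101 × 11.6) / [11.6 × (0.556 × 7.04 − 0.101) − 1] = 139.4 / 43.23 = 3.225 mg/L.
Y_obs = Y / (1 + k_d θ_c) = 0.556 / (1 + 0.101 × 11.6) = 0.556 / 2.172 = 0.2560.
Q·(S₀ − S) = 437 × (3490 − 3.22) × 10⁻³ = 1524 kg/d removed.
P_X = Y_obs · Q(S₀ − S) = 0.2560 × 1524 = 390.1 kg VSS/d.

P_X ≈ 390 kg VSS/d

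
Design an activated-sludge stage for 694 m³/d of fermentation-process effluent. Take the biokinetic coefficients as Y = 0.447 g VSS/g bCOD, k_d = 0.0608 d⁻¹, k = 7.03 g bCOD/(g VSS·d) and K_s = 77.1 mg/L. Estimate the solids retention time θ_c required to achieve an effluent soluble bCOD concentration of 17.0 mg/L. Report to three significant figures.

At the target effluent, Y k S/(K_s+S) = 0.447×7.03×17.0/94.10 = 0.5677 d⁻¹.
θ_c = 1/(μ − k_d) = 1/(0.5677 − 0.0608) = 1/0.5069 = 1.973 d.

θ_c ≈ 1.97 d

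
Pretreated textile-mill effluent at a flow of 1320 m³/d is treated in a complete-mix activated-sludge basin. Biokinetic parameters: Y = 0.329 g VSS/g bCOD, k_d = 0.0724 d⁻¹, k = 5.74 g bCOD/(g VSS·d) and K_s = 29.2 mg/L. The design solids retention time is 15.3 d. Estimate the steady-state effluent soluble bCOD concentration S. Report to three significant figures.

S ≈ 2.30 mg/L

From the Monod/SRT balance for a CMAS, S = K_s·(1+k_d θ_c)/[θ_c·(Y k − k_d) − 1] = 29.2 × (1 + 0.0724 × 15.3) / [15.3 × (0.329 × 5.74 − 0.0724) − 1] = 61.55 / 26.79 = 2.298 mg/L.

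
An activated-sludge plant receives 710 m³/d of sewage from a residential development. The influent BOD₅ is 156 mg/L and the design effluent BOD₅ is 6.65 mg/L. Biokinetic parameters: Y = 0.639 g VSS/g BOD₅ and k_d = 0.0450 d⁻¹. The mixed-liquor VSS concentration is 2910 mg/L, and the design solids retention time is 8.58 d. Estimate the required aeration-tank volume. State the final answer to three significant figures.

V ≈ 144 m³

Rearranging the biomass balance for a CMAS with decay, V = Y·Q·ΔS·θ_c / [X·(1+k_d θ_c)] = 0.639 × 710 × (156 − 6.65) × 8.58 / [2910 × (1 + 0.0450 × 8.58)] = 5.81×10^5 / 4034 = 144.1 m³.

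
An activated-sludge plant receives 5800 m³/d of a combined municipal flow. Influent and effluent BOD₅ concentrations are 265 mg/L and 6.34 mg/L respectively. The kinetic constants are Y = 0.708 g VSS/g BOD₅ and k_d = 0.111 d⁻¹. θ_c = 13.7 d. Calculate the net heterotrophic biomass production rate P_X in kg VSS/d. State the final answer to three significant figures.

P_X ≈ 421 kg VSS/d

Observed yield with endogenous decay: Y_obs = Y / (1 + k_d·θ_c) = 0.708 / (1 + 0.111 × 13.7) = 0.708 / 2.521 = 0.2809 g VSS/g BOD₅.
Q·(S₀ − S) = 5800 × (265 − 6.34) × 10⁻³ = 1500 kg/d removed.
Net biomass production P_X = Y_obs × Q·(S₀ − S) = 0.2809 × 1500 = 421.4 kg VSS/d.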